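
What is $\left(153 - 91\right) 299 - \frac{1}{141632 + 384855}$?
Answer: $\frac{9760016005}{526487} \approx 18538.0$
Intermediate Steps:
$\left(153 - 91\right) 299 - \frac{1}{141632 + 384855} = 62 \cdot 299 - \frac{1}{526487} = 18538 - \frac{1}{526487} = \frac{9760016005}{526487}$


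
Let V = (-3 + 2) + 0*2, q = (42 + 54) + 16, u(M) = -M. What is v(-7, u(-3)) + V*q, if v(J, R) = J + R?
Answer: -116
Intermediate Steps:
q = 112 (q = 96 + 16 = 112)
V = -1 (V = -1 + 0 = -1)
v(-7, u(-3)) + V*q = (-7 - 1*(-3)) - 1*112 = (-7 + 3) - 112 = -4 - 112 = -116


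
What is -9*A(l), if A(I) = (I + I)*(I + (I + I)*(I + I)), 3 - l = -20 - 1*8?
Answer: -2162250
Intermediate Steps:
l = 31 (l = 3 - (-20 - 1*8) = 3 - (-20 - 8) = 3 - 1*(-28) = 3 + 28 = 31)
A(I) = 2*I*(I + 4*I²) (A(I) = (2*I)*(I + (2*I)*(2*I)) = (2*I)*(I + 4*I²) = 2*I*(I + 4*I²))
-9*A(l) = -9*31²*(2 + 8*31) = -8649*(2 + 248) = -8649*250 = -9*240250 = -2162250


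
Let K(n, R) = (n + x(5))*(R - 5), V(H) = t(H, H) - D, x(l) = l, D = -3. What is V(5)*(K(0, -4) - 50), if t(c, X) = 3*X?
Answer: -1710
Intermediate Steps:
V(H) = 3 + 3*H (V(H) = 3*H - 1*(-3) = 3*H + 3 = 3 + 3*H)
K(n, R) = (-5 + R)*(5 + n) (K(n, R) = (n + 5)*(R - 5) = (5 + n)*(-5 + R) = (-5 + R)*(5 + n))
V(5)*(K(0, -4) - 50) = (3 + 3*5)*((-25 - 5*0 + 5*(-4) - 4*0) - 50) = (3 + 15)*((-25 + 0 - 20 + 0) - 50) = 18*(-45 - 50) = 18*(-95) = -1710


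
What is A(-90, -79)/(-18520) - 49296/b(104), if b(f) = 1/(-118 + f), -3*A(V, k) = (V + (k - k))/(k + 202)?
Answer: 52404014207/75932 ≈ 6.9014e+5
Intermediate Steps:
A(V, k) = -V/(3*(202 + k)) (A(V, k) = -(V + (k - k))/(3*(k + 202)) = -(V + 0)/(3*(202 + k)) = -V/(3*(202 + k)))
A(-90, -79)/(-18520) - 49296/b(104) = -1*(-90)/(606 + 3*(-79))/(-18520) - 49296/(1/(-118 + 104)) = -1*(-90)/(606 - 237)*(-1/18520) - 49296/(1/(-14)) = -1*(-90)/369*(-1/18520) - 49296/(-1/14) = -1*(-90)*1/369*(-1/18520) - 49296*(-14) = (10/41)*(-1/18520) + 690144 = -1/75932 + 690144 = 52404014207/75932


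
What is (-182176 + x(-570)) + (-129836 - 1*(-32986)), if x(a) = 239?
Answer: -278787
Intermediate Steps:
(-182176 + x(-570)) + (-129836 - 1*(-32986)) = (-182176 + 239) + (-129836 - 1*(-32986)) = -181937 + (-129836 + 32986) = -181937 - 96850 = -278787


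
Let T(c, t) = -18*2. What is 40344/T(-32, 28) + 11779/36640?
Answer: -123148343/109920 ≈ -1120.3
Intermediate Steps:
T(c, t) = -36
40344/T(-32, 28) + 11779/36640 = 40344/(-36) + 11779/36640 = 40344*(-1/36) + 11779*(1/36640) = -3362/3 + 11779/36640 = -123148343/109920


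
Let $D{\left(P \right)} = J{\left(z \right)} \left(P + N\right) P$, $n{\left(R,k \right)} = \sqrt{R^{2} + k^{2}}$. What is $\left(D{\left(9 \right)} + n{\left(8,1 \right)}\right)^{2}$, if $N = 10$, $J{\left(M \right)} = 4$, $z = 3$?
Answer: $\left(684 + \sqrt{65}\right)^{2} \approx 4.7895 \cdot 10^{5}$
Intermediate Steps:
$D{\left(P \right)} = P \left(40 + 4 P\right)$ ($D{\left(P \right)} = 4 \left(P + 10\right) P = 4 \left(10 + P\right) P = \left(40 + 4 P\right) P = P \left(40 + 4 P\right)$)
$\left(D{\left(9 \right)} + n{\left(8,1 \right)}\right)^{2} = \left(4 \cdot 9 \left(10 + 9\right) + \sqrt{8^{2} + 1^{2}}\right)^{2} = \left(4 \cdot 9 \cdot 19 + \sqrt{64 + 1}\right)^{2} = \left(684 + \sqrt{65}\right)^{2}$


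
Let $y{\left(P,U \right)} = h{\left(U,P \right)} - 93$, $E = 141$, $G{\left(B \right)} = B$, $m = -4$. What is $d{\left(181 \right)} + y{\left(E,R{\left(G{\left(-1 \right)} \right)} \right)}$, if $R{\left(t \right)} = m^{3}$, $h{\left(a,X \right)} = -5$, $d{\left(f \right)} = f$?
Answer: $83$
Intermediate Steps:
$R{\left(t \right)} = -64$ ($R{\left(t \right)} = \left(-4\right)^{3} = -64$)
$y{\left(P,U \right)} = -98$ ($y{\left(P,U \right)} = -5 - 93 = -98$)
$d{\left(181 \right)} + y{\left(E,R{\left(G{\left(-1 \right)} \right)} \right)} = 181 - 98 = 83$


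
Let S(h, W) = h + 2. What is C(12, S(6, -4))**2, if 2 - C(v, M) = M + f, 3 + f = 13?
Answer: 256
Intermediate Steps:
f = 10 (f = -3 + 13 = 10)
S(h, W) = 2 + h
C(v, M) = -8 - M (C(v, M) = 2 - (M + 10) = 2 - (10 + M) = 2 + (-10 - M) = -8 - M)
C(12, S(6, -4))**2 = (-8 - (2 + 6))**2 = (-8 - 1*8)**2 = (-8 - 8)**2 = (-16)**2 = 256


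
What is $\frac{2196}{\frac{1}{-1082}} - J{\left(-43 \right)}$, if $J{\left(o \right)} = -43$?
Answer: $-2376029$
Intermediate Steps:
$\frac{2196}{\frac{1}{-1082}} - J{\left(-43 \right)} = \frac{2196}{\frac{1}{-1082}} - -43 = \frac{2196}{- \frac{1}{1082}} + 43 = 2196 \left(-1082\right) + 43 = -2376072 + 43 = -2376029$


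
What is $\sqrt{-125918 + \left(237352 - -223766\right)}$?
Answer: $20 \sqrt{838} \approx 578.96$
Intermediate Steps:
$\sqrt{-125918 + \left(237352 - -223766\right)} = \sqrt{-125918 + \left(237352 + 223766\right)} = \sqrt{-125918 + 461118} = \sqrt{335200} = 20 \sqrt{838}$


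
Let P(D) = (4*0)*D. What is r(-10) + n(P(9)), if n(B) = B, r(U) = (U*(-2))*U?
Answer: -200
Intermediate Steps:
P(D) = 0 (P(D) = 0*D = 0)
r(U) = -2*U**2 (r(U) = (-2*U)*U = -2*U**2)
r(-10) + n(P(9)) = -2*(-10)**2 + 0 = -2*100 + 0 = -200 + 0 = -200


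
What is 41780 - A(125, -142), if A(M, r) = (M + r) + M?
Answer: 41672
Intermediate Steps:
A(M, r) = r + 2*M
41780 - A(125, -142) = 41780 - (-142 + 2*125) = 41780 - (-142 + 250) = 41780 - 1*108 = 41780 - 108 = 41672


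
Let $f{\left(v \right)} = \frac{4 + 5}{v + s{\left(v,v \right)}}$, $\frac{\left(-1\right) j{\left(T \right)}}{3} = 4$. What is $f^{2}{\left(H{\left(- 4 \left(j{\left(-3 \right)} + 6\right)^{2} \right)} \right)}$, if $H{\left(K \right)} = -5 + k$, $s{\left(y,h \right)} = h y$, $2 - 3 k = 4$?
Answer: $\frac{6561}{56644} \approx 0.11583$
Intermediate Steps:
$k = - \frac{2}{3}$ ($k = \frac{2}{3} - \frac{4}{3} = - \frac{2}{3} \approx -0.66667$)
$j{\left(T \right)} = -12$ ($j{\left(T \right)} = \left(-3\right) 4 = -12$)
$H{\left(K \right)} = - \frac{17}{3}$ ($H{\left(K \right)} = -5 - \frac{2}{3} = - \frac{17}{3}$)
$f{\left(v \right)} = \frac{9}{v + v^{2}}$ ($f{\left(v \right)} = \frac{4 + 5}{v + v v} = \frac{9}{v + v^{2}}$)
$f^{2}{\left(H{\left(- 4 \left(j{\left(-3 \right)} + 6\right)^{2} \right)} \right)} = \left(\frac{9}{\left(- \frac{17}{3}\right) \left(1 - \frac{17}{3}\right)}\right)^{2} = \left(9 \left(- \frac{3}{17}\right) \frac{1}{- \frac{14}{3}}\right)^{2} = \left(9 \left(- \frac{3}{17}\right) \left(- \frac{3}{14}\right)\right)^{2} = \left(\frac{81}{238}\right)^{2} = \frac{6561}{56644}$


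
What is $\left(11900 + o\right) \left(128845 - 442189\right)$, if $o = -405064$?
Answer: $123195580416$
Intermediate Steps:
$\left(11900 + o\right) \left(128845 - 442189\right) = \left(11900 - 405064\right) \left(128845 - 442189\right) = \left(-393164\right) \left(-313344\right) = 123195580416$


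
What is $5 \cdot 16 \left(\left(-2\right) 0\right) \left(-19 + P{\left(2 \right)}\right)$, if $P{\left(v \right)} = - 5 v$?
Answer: $0$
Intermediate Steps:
$5 \cdot 16 \left(\left(-2\right) 0\right) \left(-19 + P{\left(2 \right)}\right) = 5 \cdot 16 \left(\left(-2\right) 0\right) \left(-19 - 10\right) = 5 \cdot 16 \cdot 0 \left(-19 - 10\right) = 5 \cdot 0 \left(-29\right) = 0 \left(-29\right) = 0$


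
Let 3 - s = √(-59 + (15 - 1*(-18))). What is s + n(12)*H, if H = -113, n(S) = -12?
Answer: 1359 - I*√26 ≈ 1359.0 - 5.099*I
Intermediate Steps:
s = 3 - I*√26 (s = 3 - √(-59 + (15 - 1*(-18))) = 3 - √(-59 + (15 + 18)) = 3 - √(-59 + 33) = 3 - √(-26) = 3 - I*√26 ≈ 3.0 - 5.099*I)
s + n(12)*H = (3 - I*√26) - 12*(-113) = (3 - I*√26) + 1356 = 1359 - I*√26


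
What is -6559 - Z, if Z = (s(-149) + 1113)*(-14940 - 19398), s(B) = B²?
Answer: 800549573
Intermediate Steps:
Z = -800556132 (Z = ((-149)² + 1113)*(-14940 - 19398) = (22201 + 1113)*(-34338) = 23314*(-34338) = -800556132)
-6559 - Z = -6559 - 1*(-800556132) = -6559 + 800556132 = 800549573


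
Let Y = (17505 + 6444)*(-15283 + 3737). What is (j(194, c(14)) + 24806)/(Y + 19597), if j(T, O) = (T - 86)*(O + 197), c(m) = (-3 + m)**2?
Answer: -4550/21268889 ≈ -0.00021393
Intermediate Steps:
j(T, O) = (-86 + T)*(197 + O)
Y = -276515154 (Y = 23949*(-11546) = -276515154)
(j(194, c(14)) + 24806)/(Y + 19597) = ((-16942 - 86*(-3 + 14)**2 + 197*194 + (-3 + 14)**2*194) + 24806)/(-276515154 + 19597) = ((-16942 - 86*11**2 + 38218 + 11**2*194) + 24806)/(-276495557) = ((-16942 - 86*121 + 38218 + 121*194) + 24806)*(-1/276495557) = ((-16942 - 10406 + 38218 + 23474) + 24806)*(-1/276495557) = (34344 + 24806)*(-1/276495557) = 59150*(-1/276495557) = -4550/21268889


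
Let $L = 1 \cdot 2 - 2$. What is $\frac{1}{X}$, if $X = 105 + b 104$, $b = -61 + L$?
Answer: $- \frac{1}{6239} \approx -0.00016028$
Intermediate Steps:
$L = 0$ ($L = 2 - 2 = 0$)
$b = -61$ ($b = -61 + 0 = -61$)
$X = -6239$ ($X = 105 - 6344 = -6239$)
$\frac{1}{X} = \frac{1}{-6239} = - \frac{1}{6239}$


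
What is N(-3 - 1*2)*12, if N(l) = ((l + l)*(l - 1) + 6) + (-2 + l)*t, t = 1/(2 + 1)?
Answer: 764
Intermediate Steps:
t = ⅓ (t = 1/3 = ⅓ ≈ 0.33333)
N(l) = 16/3 + l/3 + 2*l*(-1 + l) (N(l) = ((l + l)*(l - 1) + 6) + (-2 + l)*(⅓) = ((2*l)*(-1 + l) + 6) + (-⅔ + l/3) = (2*l*(-1 + l) + 6) + (-⅔ + l/3) = (6 + 2*l*(-1 + l)) + (-⅔ + l/3) = 16/3 + l/3 + 2*l*(-1 + l))
N(-3 - 1*2)*12 = (16/3 + 2*(-3 - 1*2)² - 5*(-3 - 1*2)/3)*12 = (16/3 + 2*(-3 - 2)² - 5*(-3 - 2)/3)*12 = (16/3 + 2*(-5)² - 5/3*(-5))*12 = (16/3 + 2*25 + 25/3)*12 = (16/3 + 50 + 25/3)*12 = (191/3)*12 = 764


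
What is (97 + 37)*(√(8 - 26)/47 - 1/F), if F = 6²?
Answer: -67/18 + 402*I*√2/47 ≈ -3.7222 + 12.096*I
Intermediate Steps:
F = 36
(97 + 37)*(√(8 - 26)/47 - 1/F) = (97 + 37)*(√(8 - 26)/47 - 1/36) = 134*(√(-18)*(1/47) - 1*1/36) = 134*((3*I*√2)*(1/47) - 1/36) = 134*(3*I*√2/47 - 1/36) = 134*(-1/36 + 3*I*√2/47) = -67/18 + 402*I*√2/47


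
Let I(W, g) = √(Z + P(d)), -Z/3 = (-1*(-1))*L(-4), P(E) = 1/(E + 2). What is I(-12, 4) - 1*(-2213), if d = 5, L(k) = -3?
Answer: 2213 + 8*√7/7 ≈ 2216.0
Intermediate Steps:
P(E) = 1/(2 + E)
Z = 9 (Z = -3*(-1*(-1))*(-3) = -3*(-3) = 9)
I(W, g) = 8*√7/7 (I(W, g) = √(9 + 1/(2 + 5)) = √(9 + 1/7) = √(9 + ⅐) = √(64/7) = 8*√7/7)
I(-12, 4) - 1*(-2213) = 8*√7/7 - 1*(-2213) = 8*√7/7 + 2213 = 2213 + 8*√7/7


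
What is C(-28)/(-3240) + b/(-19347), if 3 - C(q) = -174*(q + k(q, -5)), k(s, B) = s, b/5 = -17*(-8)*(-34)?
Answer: 29263103/6964920 ≈ 4.2015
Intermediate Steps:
b = -23120 (b = 5*(-17*(-8)*(-34)) = 5*(136*(-34)) = 5*(-4624) = -23120)
C(q) = 3 + 348*q (C(q) = 3 - (-174)*(q + q) = 3 - (-174)*2*q = 3 - (-348)*q = 3 + 348*q)
C(-28)/(-3240) + b/(-19347) = (3 + 348*(-28))/(-3240) - 23120/(-19347) = (3 - 9744)*(-1/3240) - 23120*(-1/19347) = -9741*(-1/3240) + 23120/19347 = 3247/1080 + 23120/19347 = 29263103/6964920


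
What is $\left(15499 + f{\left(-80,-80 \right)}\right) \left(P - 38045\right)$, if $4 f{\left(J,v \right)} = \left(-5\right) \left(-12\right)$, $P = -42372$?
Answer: $-1247589338$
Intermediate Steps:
$f{\left(J,v \right)} = 15$ ($f{\left(J,v \right)} = \frac{\left(-5\right) \left(-12\right)}{4} = \frac{1}{4} \cdot 60 = 15$)
$\left(15499 + f{\left(-80,-80 \right)}\right) \left(P - 38045\right) = \left(15499 + 15\right) \left(-42372 - 38045\right) = 15514 \left(-80417\right) = -1247589338$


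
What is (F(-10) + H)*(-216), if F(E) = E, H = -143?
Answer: 33048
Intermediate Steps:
(F(-10) + H)*(-216) = (-10 - 143)*(-216) = -153*(-216) = 33048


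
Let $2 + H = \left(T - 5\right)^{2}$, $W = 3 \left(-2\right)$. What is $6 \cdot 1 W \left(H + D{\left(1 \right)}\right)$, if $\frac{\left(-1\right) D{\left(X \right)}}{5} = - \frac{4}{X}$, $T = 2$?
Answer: $-972$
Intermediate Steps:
$D{\left(X \right)} = \frac{20}{X}$ ($D{\left(X \right)} = - 5 \left(- \frac{4}{X}\right) = \frac{20}{X}$)
$W = -6$
$H = 7$ ($H = -2 + \left(2 - 5\right)^{2} = -2 + \left(-3\right)^{2} = -2 + 9 = 7$)
$6 \cdot 1 W \left(H + D{\left(1 \right)}\right) = 6 \cdot 1 \left(-6\right) \left(7 + \frac{20}{1}\right) = 6 \left(-6\right) \left(7 + 20 \cdot 1\right) = - 36 \left(7 + 20\right) = \left(-36\right) 27 = -972$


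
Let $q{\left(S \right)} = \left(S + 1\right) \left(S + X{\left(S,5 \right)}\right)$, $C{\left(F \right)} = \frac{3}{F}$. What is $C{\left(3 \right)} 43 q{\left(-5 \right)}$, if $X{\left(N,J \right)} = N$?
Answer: $1720$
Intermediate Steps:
$q{\left(S \right)} = 2 S \left(1 + S\right)$ ($q{\left(S \right)} = \left(S + 1\right) \left(S + S\right) = \left(1 + S\right) 2 S = 2 S \left(1 + S\right)$)
$C{\left(3 \right)} 43 q{\left(-5 \right)} = \frac{3}{3} \cdot 43 \cdot 2 \left(-5\right) \left(1 - 5\right) = 3 \cdot \frac{1}{3} \cdot 43 \cdot 2 \left(-5\right) \left(-4\right) = 1 \cdot 43 \cdot 40 = 43 \cdot 40 = 1720$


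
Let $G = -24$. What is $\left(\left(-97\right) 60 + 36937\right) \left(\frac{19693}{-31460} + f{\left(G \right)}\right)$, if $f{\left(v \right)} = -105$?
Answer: $- \frac{103401573181}{31460} \approx -3.2868 \cdot 10^{6}$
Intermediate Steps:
$\left(\left(-97\right) 60 + 36937\right) \left(\frac{19693}{-31460} + f{\left(G \right)}\right) = \left(\left(-97\right) 60 + 36937\right) \left(\frac{19693}{-31460} - 105\right) = \left(-5820 + 36937\right) \left(19693 \left(- \frac{1}{31460}\right) - 105\right) = 31117 \left(- \frac{19693}{31460} - 105\right) = 31117 \left(- \frac{3322993}{31460}\right) = - \frac{103401573181}{31460}$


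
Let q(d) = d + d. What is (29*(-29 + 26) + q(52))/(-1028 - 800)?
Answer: -17/1828 ≈ -0.0092998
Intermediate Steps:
q(d) = 2*d
(29*(-29 + 26) + q(52))/(-1028 - 800) = (29*(-29 + 26) + 2*52)/(-1028 - 800) = (29*(-3) + 104)/(-1828) = (-87 + 104)*(-1/1828) = 17*(-1/1828) = -17/1828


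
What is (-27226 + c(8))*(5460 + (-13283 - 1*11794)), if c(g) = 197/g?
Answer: 4268874987/8 ≈ 5.3361e+8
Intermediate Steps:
(-27226 + c(8))*(5460 + (-13283 - 1*11794)) = (-27226 + 197/8)*(5460 + (-13283 - 1*11794)) = (-27226 + 197*(⅛))*(5460 + (-13283 - 11794)) = (-27226 + 197/8)*(5460 - 25077) = -217611/8*(-19617) = 4268874987/8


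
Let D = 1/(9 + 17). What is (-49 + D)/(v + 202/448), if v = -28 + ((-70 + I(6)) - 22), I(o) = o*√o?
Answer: 3818042704/9181598725 + 191622144*√6/9181598725 ≈ 0.46696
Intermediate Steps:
I(o) = o^(3/2)
D = 1/26 ≈ 0.038462
v = -120 + 6*√6 (v = -28 + ((-70 + 6^(3/2)) - 22) = -28 + ((-70 + 6*√6) - 22) = -28 + (-92 + 6*√6) = -120 + 6*√6 ≈ -105.30)
(-49 + D)/(v + 202/448) = (-49 + 1/26)/((-120 + 6*√6) + 202/448) = -1273/(26*((-120 + 6*√6) + 202*(1/448))) = -1273/(26*((-120 + 6*√6) + 101/224)) = -1273/(26*(-26779/224 + 6*√6))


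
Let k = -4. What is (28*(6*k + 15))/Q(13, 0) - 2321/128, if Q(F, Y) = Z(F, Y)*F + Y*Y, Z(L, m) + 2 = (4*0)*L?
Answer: -14045/1664 ≈ -8.4405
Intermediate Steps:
Z(L, m) = -2 (Z(L, m) = -2 + (4*0)*L = -2 + 0*L = -2 + 0 = -2)
Q(F, Y) = Y² - 2*F (Q(F, Y) = -2*F + Y*Y = -2*F + Y² = Y² - 2*F)
(28*(6*k + 15))/Q(13, 0) - 2321/128 = (28*(6*(-4) + 15))/(0² - 2*13) - 2321/128 = (28*(-24 + 15))/(0 - 26) - 2321*1/128 = (28*(-9))/(-26) - 2321/128 = -252*(-1/26) - 2321/128 = 126/13 - 2321/128 = -14045/1664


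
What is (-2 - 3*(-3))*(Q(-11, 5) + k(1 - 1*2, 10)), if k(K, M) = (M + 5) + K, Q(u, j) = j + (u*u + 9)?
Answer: 1043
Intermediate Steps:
Q(u, j) = 9 + j + u² (Q(u, j) = j + (u² + 9) = j + (9 + u²) = 9 + j + u²)
k(K, M) = 5 + K + M (k(K, M) = (5 + M) + K = 5 + K + M)
(-2 - 3*(-3))*(Q(-11, 5) + k(1 - 1*2, 10)) = (-2 - 3*(-3))*((9 + 5 + (-11)²) + (5 + (1 - 1*2) + 10)) = (-2 + 9)*((9 + 5 + 121) + (5 + (1 - 2) + 10)) = 7*(135 + (5 - 1 + 10)) = 7*(135 + 14) = 7*149 = 1043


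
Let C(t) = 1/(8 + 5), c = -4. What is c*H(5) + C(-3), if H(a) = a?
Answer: -259/13 ≈ -19.923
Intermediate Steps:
C(t) = 1/13
c*H(5) + C(-3) = -4*5 + 1/13 = -20 + 1/13 = -259/13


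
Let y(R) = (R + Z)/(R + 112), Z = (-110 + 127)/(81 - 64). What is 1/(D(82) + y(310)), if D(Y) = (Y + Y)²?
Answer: 422/11350423 ≈ 3.7179e-5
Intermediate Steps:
D(Y) = 4*Y² (D(Y) = (2*Y)² = 4*Y²)
Z = 1 (Z = 17/17 = 17*(1/17) = 1)
y(R) = (1 + R)/(112 + R) (y(R) = (R + 1)/(R + 112) = (1 + R)/(112 + R))
1/(D(82) + y(310)) = 1/(4*82² + (1 + 310)/(112 + 310)) = 1/(4*6724 + 311/422) = 1/(26896 + (1/422)*311) = 1/(26896 + 311/422) = 1/(11350423/422) = 422/11350423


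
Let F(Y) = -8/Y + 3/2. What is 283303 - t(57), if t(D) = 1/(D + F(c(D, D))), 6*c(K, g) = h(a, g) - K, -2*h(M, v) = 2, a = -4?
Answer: 974845565/3441 ≈ 2.8330e+5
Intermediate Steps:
h(M, v) = -1 (h(M, v) = -½*2 = -1)
c(K, g) = -⅙ - K/6 (c(K, g) = (-1 - K)/6 = -⅙ - K/6)
F(Y) = 3/2 - 8/Y (F(Y) = -8/Y + 3*(½) = -8/Y + 3/2 = 3/2 - 8/Y)
t(D) = 1/(3/2 + D - 8/(-⅙ - D/6)) (t(D) = 1/(D + (3/2 - 8/(-⅙ - D/6))) = 1/(3/2 + D - 8/(-⅙ - D/6)))
283303 - t(57) = 283303 - 2*(1 + 57)/(96 + (1 + 57)*(3 + 2*57)) = 283303 - 2*58/(96 + 58*(3 + 114)) = 283303 - 2*58/(96 + 58*117) = 283303 - 2*58/(96 + 6786) = 283303 - 2*58/6882 = 283303 - 1*58/3441 = 283303 - 58/3441 = 974845565/3441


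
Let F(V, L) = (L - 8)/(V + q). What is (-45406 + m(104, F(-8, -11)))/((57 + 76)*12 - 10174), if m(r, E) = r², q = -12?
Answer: 17295/4289 ≈ 4.0324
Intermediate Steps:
F(V, L) = (-8 + L)/(-12 + V) (F(V, L) = (L - 8)/(V - 12) = (-8 + L)/(-12 + V))
(-45406 + m(104, F(-8, -11)))/((57 + 76)*12 - 10174) = (-45406 + 104²)/((57 + 76)*12 - 10174) = (-45406 + 10816)/(133*12 - 10174) = -34590/(1596 - 10174) = -34590/(-8578) = -34590*(-1/8578) = 17295/4289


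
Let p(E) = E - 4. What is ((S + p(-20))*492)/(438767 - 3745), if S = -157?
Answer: -44526/217511 ≈ -0.20471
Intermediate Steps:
p(E) = -4 + E
((S + p(-20))*492)/(438767 - 3745) = ((-157 + (-4 - 20))*492)/(438767 - 3745) = ((-157 - 24)*492)/435022 = -181*492*(1/435022) = -89052*1/435022 = -44526/217511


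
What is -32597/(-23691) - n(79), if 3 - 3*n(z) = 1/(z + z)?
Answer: 1415045/3743178 ≈ 0.37803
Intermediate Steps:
n(z) = 1 - 1/(6*z) (n(z) = 1 - 1/(3*(z + z)) = 1 - 1/(2*z)/3 = 1 - 1/(6*z))
-32597/(-23691) - n(79) = -32597/(-23691) - (-⅙ + 79)/79 = -32597*(-1/23691) - 473/(79*6) = 32597/23691 - 1*473/474 = 32597/23691 - 473/474 = 1415045/3743178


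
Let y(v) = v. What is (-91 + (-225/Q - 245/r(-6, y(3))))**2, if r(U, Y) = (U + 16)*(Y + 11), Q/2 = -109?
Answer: 1599120121/190096 ≈ 8412.2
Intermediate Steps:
Q = -218 (Q = 2*(-109) = -218)
r(U, Y) = (11 + Y)*(16 + U) (r(U, Y) = (16 + U)*(11 + Y) = (11 + Y)*(16 + U))
(-91 + (-225/Q - 245/r(-6, y(3))))**2 = (-91 + (-225/(-218) - 245/(176 + 11*(-6) + 16*3 - 6*3)))**2 = (-91 + (-225*(-1/218) - 245/(176 - 66 + 48 - 18)))**2 = (-91 + (225/218 - 245/140))**2 = (-91 + (225/218 - 245*1/140))**2 = (-91 + (225/218 - 7/4))**2 = (-91 - 313/436)**2 = (-39989/436)**2 = 1599120121/190096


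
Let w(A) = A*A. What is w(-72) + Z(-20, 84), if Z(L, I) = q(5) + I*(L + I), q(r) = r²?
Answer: 10585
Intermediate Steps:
w(A) = A²
Z(L, I) = 25 + I*(I + L) (Z(L, I) = 5² + I*(L + I) = 25 + I*(I + L))
w(-72) + Z(-20, 84) = (-72)² + (25 + 84² + 84*(-20)) = 5184 + (25 + 7056 - 1680) = 5184 + 5401 = 10585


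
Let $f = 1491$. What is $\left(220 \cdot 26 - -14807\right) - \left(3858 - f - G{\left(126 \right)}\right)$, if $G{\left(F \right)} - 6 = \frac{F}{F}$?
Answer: $18167$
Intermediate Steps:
$G{\left(F \right)} = 7$ ($G{\left(F \right)} = 6 + \frac{F}{F} = 6 + 1 = 7$)
$\left(220 \cdot 26 - -14807\right) - \left(3858 - f - G{\left(126 \right)}\right) = \left(220 \cdot 26 - -14807\right) + \left(\left(1491 + 7\right) - 3858\right) = \left(5720 + 14807\right) + \left(1498 - 3858\right) = 20527 - 2360 = 18167$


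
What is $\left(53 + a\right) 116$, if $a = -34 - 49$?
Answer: $-3480$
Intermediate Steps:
$a = -83$
$\left(53 + a\right) 116 = \left(53 - 83\right) 116 = \left(-30\right) 116 = -3480$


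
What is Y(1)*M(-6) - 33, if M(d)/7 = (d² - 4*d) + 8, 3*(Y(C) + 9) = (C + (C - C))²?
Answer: -12475/3 ≈ -4158.3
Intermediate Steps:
Y(C) = -9 + C²/3 (Y(C) = -9 + (C + (C - C))²/3 = -9 + (C + 0)²/3 = -9 + C²/3)
M(d) = 56 - 28*d + 7*d² (M(d) = 7*((d² - 4*d) + 8) = 7*(8 + d² - 4*d) = 56 - 28*d + 7*d²)
Y(1)*M(-6) - 33 = (-9 + (⅓)*1²)*(56 - 28*(-6) + 7*(-6)²) - 33 = (-9 + (⅓)*1)*(56 + 168 + 7*36) - 33 = (-9 + ⅓)*(56 + 168 + 252) - 33 = -26/3*476 - 33 = -12376/3 - 33 = -12475/3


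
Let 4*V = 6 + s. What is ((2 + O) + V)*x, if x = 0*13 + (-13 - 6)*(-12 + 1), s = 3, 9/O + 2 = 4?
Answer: 7315/4 ≈ 1828.8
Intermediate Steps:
O = 9/2 (O = 9/(-2 + 4) = 9/2 ≈ 4.5000)
V = 9/4 (V = (6 + 3)/4 = (¼)*9 = 9/4 ≈ 2.2500)
x = 209 (x = 0 - 19*(-11) = 0 + 209 = 209)
((2 + O) + V)*x = ((2 + 9/2) + 9/4)*209 = (13/2 + 9/4)*209 = (35/4)*209 = 7315/4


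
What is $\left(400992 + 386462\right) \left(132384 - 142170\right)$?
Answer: $-7706024844$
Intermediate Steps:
$\left(400992 + 386462\right) \left(132384 - 142170\right) = 787454 \left(-9786\right) = -7706024844$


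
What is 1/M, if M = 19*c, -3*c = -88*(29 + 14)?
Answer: 3/71896 ≈ 4.1727e-5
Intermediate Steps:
c = 3784/3 (c = -(-88)*(29 + 14)/3 = -(-88)*43/3 = -⅓*(-3784) = 3784/3 ≈ 1261.3)
M = 71896/3 (M = 19*(3784/3) = 71896/3 ≈ 23965.)
1/M = 1/(71896/3) = 3/71896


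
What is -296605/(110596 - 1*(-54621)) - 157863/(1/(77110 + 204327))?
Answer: -7340341689053032/165217 ≈ -4.4428e+10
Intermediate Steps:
-296605/(110596 - 1*(-54621)) - 157863/(1/(77110 + 204327)) = -296605/(110596 + 54621) - 157863/(1/281437) = -296605/165217 - 157863/1/281437 = -296605*1/165217 - 157863*281437 = -296605/165217 - 44428489131 = -7340341689053032/165217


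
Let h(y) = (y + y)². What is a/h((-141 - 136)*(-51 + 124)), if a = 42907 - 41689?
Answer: 609/817777682 ≈ 7.4470e-7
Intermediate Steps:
h(y) = 4*y² (h(y) = (2*y)² = 4*y²)
a = 1218
a/h((-141 - 136)*(-51 + 124)) = 1218/((4*((-141 - 136)*(-51 + 124))²)) = 1218/((4*(-277*73)²)) = 1218/((4*(-20221)²)) = 1218/((4*408888841)) = 1218/1635555364 = 1218*(1/1635555364) = 609/817777682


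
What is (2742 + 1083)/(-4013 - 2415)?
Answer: -3825/6428 ≈ -0.59505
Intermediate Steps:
(2742 + 1083)/(-4013 - 2415) = 3825/(-6428) = 3825*(-1/6428) = -3825/6428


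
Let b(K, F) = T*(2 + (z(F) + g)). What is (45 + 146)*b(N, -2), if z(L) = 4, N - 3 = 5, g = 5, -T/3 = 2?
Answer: -12606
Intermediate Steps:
T = -6 (T = -3*2 = -6)
N = 8 (N = 3 + 5 = 8)
b(K, F) = -66 (b(K, F) = -6*(2 + (4 + 5)) = -6*(2 + 9) = -6*11 = -66)
(45 + 146)*b(N, -2) = (45 + 146)*(-66) = 191*(-66) = -12606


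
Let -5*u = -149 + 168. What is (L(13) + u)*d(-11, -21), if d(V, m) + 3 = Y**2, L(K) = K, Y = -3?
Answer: 276/5 ≈ 55.200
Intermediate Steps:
d(V, m) = 6 (d(V, m) = -3 + (-3)**2 = -3 + 9 = 6)
u = -19/5 (u = -(-149 + 168)/5 = -1/5*19 = -19/5 ≈ -3.8000)
(L(13) + u)*d(-11, -21) = (13 - 19/5)*6 = (46/5)*6 = 276/5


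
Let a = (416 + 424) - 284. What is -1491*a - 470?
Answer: -829466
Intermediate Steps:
a = 556 (a = 840 - 284 = 556)
-1491*a - 470 = -1491*556 - 470 = -828996 - 470 = -829466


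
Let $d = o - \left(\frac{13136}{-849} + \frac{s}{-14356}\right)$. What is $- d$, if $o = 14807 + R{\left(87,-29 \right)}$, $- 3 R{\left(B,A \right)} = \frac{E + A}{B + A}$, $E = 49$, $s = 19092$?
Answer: $- \frac{11800826142}{796079} \approx -14824.0$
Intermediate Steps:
$R{\left(B,A \right)} = - \frac{49 + A}{3 \left(A + B\right)}$ ($R{\left(B,A \right)} = - \frac{\left(49 + A\right) \frac{1}{B + A}}{3} = - \frac{\left(49 + A\right) \frac{1}{A + B}}{3} = - \frac{\frac{1}{A + B} \left(49 + A\right)}{3} = - \frac{49 + A}{3 \left(A + B\right)}$)
$o = \frac{1288199}{87}$ ($o = 14807 + \frac{-49 - -29}{3 \left(-29 + 87\right)} = 14807 + \frac{-49 + 29}{3 \cdot 58} = 14807 + \frac{1}{3} \cdot \frac{1}{58} \left(-20\right) = 14807 - \frac{10}{87} = \frac{1288199}{87} \approx 14807.0$)
$d = \frac{11800826142}{796079}$ ($d = \frac{1288199}{87} - \left(\frac{13136}{-849} + \frac{19092}{-14356}\right) = \frac{1288199}{87} - \left(13136 \left(- \frac{1}{849}\right) + 19092 \left(- \frac{1}{14356}\right)\right) = \frac{1288199}{87} - \left(- \frac{13136}{849} - \frac{129}{97}\right) = \frac{1288199}{87} - - \frac{1383713}{82353} = \frac{1288199}{87} + \frac{1383713}{82353} = \frac{11800826142}{796079} \approx 14824.0$)
$- d = \left(-1\right) \frac{11800826142}{796079} = - \frac{11800826142}{796079}$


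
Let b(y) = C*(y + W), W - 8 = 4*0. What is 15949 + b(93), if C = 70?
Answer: 23019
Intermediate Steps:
W = 8 (W = 8 + 4*0 = 8 + 0 = 8)
b(y) = 560 + 70*y (b(y) = 70*(y + 8) = 70*(8 + y) = 560 + 70*y)
15949 + b(93) = 15949 + (560 + 70*93) = 15949 + (560 + 6510) = 15949 + 7070 = 23019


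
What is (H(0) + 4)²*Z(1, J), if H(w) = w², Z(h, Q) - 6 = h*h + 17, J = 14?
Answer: 384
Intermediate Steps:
Z(h, Q) = 23 + h² (Z(h, Q) = 6 + (h*h + 17) = 6 + (h² + 17) = 6 + (17 + h²) = 23 + h²)
(H(0) + 4)²*Z(1, J) = (0² + 4)²*(23 + 1²) = (0 + 4)²*(23 + 1) = 4²*24 = 16*24 = 384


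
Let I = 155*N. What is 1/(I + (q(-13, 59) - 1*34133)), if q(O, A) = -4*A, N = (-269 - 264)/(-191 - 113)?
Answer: -304/10365561 ≈ -2.9328e-5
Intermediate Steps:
N = 533/304 (N = -533/(-304) = -533*(-1/304) = 533/304 ≈ 1.7533)
I = 82615/304 (I = 155*(533/304) = 82615/304 ≈ 271.76)
1/(I + (q(-13, 59) - 1*34133)) = 1/(82615/304 + (-4*59 - 1*34133)) = 1/(82615/304 + (-236 - 34133)) = 1/(82615/304 - 34369) = 1/(-10365561/304) = -304/10365561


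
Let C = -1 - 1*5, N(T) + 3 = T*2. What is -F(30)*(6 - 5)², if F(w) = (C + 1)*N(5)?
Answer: 35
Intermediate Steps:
N(T) = -3 + 2*T (N(T) = -3 + T*2 = -3 + 2*T)
C = -6 (C = -1 - 5 = -6)
F(w) = -35 (F(w) = (-6 + 1)*(-3 + 2*5) = -5*(-3 + 10) = -5*7 = -35)
-F(30)*(6 - 5)² = -(-35)*(6 - 5)² = -(-35)*1² = -(-35) = -1*(-35) = 35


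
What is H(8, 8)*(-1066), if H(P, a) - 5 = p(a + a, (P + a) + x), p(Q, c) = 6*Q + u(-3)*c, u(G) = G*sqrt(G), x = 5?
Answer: -107666 + 67158*I*sqrt(3) ≈ -1.0767e+5 + 1.1632e+5*I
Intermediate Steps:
u(G) = G**(3/2)
p(Q, c) = 6*Q - 3*I*c*sqrt(3) (p(Q, c) = 6*Q + (-3)**(3/2)*c = 6*Q + (-3*I*sqrt(3))*c = 6*Q - 3*I*c*sqrt(3))
H(P, a) = 5 + 12*a - 3*I*sqrt(3)*(5 + P + a) (H(P, a) = 5 + (6*(a + a) - 3*I*((P + a) + 5)*sqrt(3)) = 5 + (6*(2*a) - 3*I*(5 + P + a)*sqrt(3)) = 5 + (12*a - 3*I*sqrt(3)*(5 + P + a)) = 5 + 12*a - 3*I*sqrt(3)*(5 + P + a))
H(8, 8)*(-1066) = (5 + 12*8 - 3*I*sqrt(3)*(5 + 8 + 8))*(-1066) = (5 + 96 - 3*I*sqrt(3)*21)*(-1066) = (5 + 96 - 63*I*sqrt(3))*(-1066) = (101 - 63*I*sqrt(3))*(-1066) = -107666 + 67158*I*sqrt(3)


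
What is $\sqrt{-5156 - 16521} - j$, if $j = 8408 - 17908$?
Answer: $9500 + i \sqrt{21677} \approx 9500.0 + 147.23 i$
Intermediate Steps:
$j = -9500$ ($j = 8408 - 17908 = -9500$)
$\sqrt{-5156 - 16521} - j = \sqrt{-5156 - 16521} - -9500 = \sqrt{-21677} + 9500 = i \sqrt{21677} + 9500 = 9500 + i \sqrt{21677}$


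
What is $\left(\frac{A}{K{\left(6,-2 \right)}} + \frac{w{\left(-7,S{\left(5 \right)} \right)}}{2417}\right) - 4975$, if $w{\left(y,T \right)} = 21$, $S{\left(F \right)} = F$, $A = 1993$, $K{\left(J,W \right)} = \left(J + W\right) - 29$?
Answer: $- \frac{305430931}{60425} \approx -5054.7$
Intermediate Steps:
$K{\left(J,W \right)} = -29 + J + W$
$\left(\frac{A}{K{\left(6,-2 \right)}} + \frac{w{\left(-7,S{\left(5 \right)} \right)}}{2417}\right) - 4975 = \left(\frac{1993}{-29 + 6 - 2} + \frac{21}{2417}\right) - 4975 = \left(\frac{1993}{-25} + 21 \cdot \frac{1}{2417}\right) - 4975 = \left(1993 \left(- \frac{1}{25}\right) + \frac{21}{2417}\right) - 4975 = \left(- \frac{1993}{25} + \frac{21}{2417}\right) - 4975 = - \frac{4816556}{60425} - 4975 = - \frac{305430931}{60425}$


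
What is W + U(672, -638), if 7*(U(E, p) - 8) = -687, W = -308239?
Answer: -2158304/7 ≈ -3.0833e+5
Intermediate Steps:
U(E, p) = -631/7 (U(E, p) = 8 + (⅐)*(-687) = 8 - 687/7 = -631/7)
W + U(672, -638) = -308239 - 631/7 = -2158304/7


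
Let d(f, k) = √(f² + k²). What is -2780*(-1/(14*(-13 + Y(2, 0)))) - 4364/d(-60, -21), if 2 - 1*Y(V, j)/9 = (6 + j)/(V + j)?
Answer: -695/77 - 4364*√449/1347 ≈ -77.676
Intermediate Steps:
Y(V, j) = 18 - 9*(6 + j)/(V + j)
-2780*(-1/(14*(-13 + Y(2, 0)))) - 4364/d(-60, -21) = -2780*(-1/(14*(-13 + 9*(-6 + 0 + 2*2)/(2 + 0)))) - 4364/√((-60)² + (-21)²) = -2780*(-1/(14*(-13 + 9*(-6 + 0 + 4)/2))) - 4364/√(3600 + 441) = -2780*(-1/(14*(-13 + 9*(½)*(-2)))) - 4364*√449/1347 = -2780*(-1/(14*(-13 - 9))) - 4364*√449/1347 = -2780/((-22*(-14))) - 4364*√449/1347 = -2780/308 - 4364*√449/1347 = -2780*1/308 - 4364*√449/1347 = -695/77 - 4364*√449/1347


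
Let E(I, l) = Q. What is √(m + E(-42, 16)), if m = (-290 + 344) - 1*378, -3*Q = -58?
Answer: I*√2742/3 ≈ 17.455*I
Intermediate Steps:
Q = 58/3 (Q = -⅓*(-58) = 58/3 ≈ 19.333)
m = -324 (m = 54 - 378 = -324)
E(I, l) = 58/3
√(m + E(-42, 16)) = √(-324 + 58/3) = √(-914/3) = I*√2742/3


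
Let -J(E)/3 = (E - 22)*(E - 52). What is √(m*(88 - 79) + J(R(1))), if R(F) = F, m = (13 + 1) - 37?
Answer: 6*I*√95 ≈ 58.481*I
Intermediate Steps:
m = -23 (m = 14 - 37 = -23)
J(E) = -3*(-52 + E)*(-22 + E) (J(E) = -3*(E - 22)*(E - 52) = -3*(-22 + E)*(-52 + E) = -3*(-52 + E)*(-22 + E))
√(m*(88 - 79) + J(R(1))) = √(-23*(88 - 79) + (-3432 - 3*1² + 222*1)) = √(-23*9 + (-3432 - 3*1 + 222)) = √(-207 + (-3432 - 3 + 222)) = √(-207 - 3213) = √(-3420) = 6*I*√95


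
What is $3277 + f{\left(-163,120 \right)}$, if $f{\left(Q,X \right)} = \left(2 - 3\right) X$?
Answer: $3157$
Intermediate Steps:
$f{\left(Q,X \right)} = - X$
$3277 + f{\left(-163,120 \right)} = 3277 - 120 = 3157$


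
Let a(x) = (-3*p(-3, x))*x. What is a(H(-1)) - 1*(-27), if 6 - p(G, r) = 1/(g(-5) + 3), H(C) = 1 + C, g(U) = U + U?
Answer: 27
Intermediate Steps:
g(U) = 2*U
p(G, r) = 43/7 (p(G, r) = 6 - 1/(2*(-5) + 3) = 6 - 1/(-10 + 3) = 6 - 1/(-7) = 6 - 1*(-⅐) = 6 + ⅐ = 43/7)
a(x) = -129*x/7 (a(x) = (-3*43/7)*x = -129*x/7)
a(H(-1)) - 1*(-27) = -129*(1 - 1)/7 - 1*(-27) = -129/7*0 + 27 = 0 + 27 = 27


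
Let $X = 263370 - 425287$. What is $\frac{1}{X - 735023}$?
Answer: $- \frac{1}{896940} \approx -1.1149 \cdot 10^{-6}$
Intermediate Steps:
$X = -161917$
$\frac{1}{X - 735023} = \frac{1}{-161917 - 735023} = \frac{1}{-896940} = - \frac{1}{896940}$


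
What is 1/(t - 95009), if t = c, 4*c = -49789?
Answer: -4/429825 ≈ -9.3061e-6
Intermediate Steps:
c = -49789/4 (c = (¼)*(-49789) = -49789/4 ≈ -12447.)
t = -49789/4 ≈ -12447.
1/(t - 95009) = 1/(-49789/4 - 95009) = 1/(-429825/4) = -4/429825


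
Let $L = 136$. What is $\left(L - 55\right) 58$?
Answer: $4698$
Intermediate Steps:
$\left(L - 55\right) 58 = \left(136 - 55\right) 58 = 81 \cdot 58 = 4698$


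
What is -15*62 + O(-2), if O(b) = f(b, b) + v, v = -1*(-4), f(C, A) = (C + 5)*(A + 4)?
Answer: -920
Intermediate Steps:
f(C, A) = (4 + A)*(5 + C) (f(C, A) = (5 + C)*(4 + A) = (4 + A)*(5 + C))
v = 4
O(b) = 24 + b² + 9*b (O(b) = (20 + 4*b + 5*b + b*b) + 4 = (20 + 4*b + 5*b + b²) + 4 = (20 + b² + 9*b) + 4 = 24 + b² + 9*b)
-15*62 + O(-2) = -15*62 + (24 + (-2)² + 9*(-2)) = -930 + (24 + 4 - 18) = -930 + 10 = -920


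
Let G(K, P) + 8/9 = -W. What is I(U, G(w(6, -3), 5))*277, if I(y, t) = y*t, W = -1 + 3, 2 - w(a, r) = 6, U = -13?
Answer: 93626/9 ≈ 10403.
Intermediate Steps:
w(a, r) = -4 (w(a, r) = 2 - 1*6 = 2 - 6 = -4)
W = 2
G(K, P) = -26/9 (G(K, P) = -8/9 - 1*2 = -8/9 - 2 = -26/9)
I(y, t) = t*y
I(U, G(w(6, -3), 5))*277 = -26/9*(-13)*277 = (338/9)*277 = 93626/9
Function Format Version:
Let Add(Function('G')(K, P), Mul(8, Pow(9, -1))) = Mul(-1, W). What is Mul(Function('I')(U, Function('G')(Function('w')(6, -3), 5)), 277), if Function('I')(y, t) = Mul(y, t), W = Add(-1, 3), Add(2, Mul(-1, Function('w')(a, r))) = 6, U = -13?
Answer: Rational(93626, 9) ≈ 10403.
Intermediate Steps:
Function('w')(a, r) = -4 (Function('w')(a, r) = Add(2, Mul(-1, 6)) = Add(2, -6) = -4)
W = 2
Function('G')(K, P) = Rational(-26, 9) (Function('G')(K, P) = Add(Rational(-8, 9), Mul(-1, 2)) = Add(Rational(-8, 9), -2) = Rational(-26, 9))
Function('I')(y, t) = Mul(t, y)
Mul(Function('I')(U, Function('G')(Function('w')(6, -3), 5)), 277) = Mul(Mul(Rational(-26, 9), -13), 277) = Mul(Rational(338, 9), 277) = Rational(93626, 9)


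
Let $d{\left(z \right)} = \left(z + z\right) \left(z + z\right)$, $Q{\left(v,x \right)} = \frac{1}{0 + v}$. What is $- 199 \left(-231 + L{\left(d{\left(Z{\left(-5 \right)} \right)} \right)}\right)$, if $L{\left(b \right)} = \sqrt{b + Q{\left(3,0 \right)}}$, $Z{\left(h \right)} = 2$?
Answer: $45969 - \frac{1393 \sqrt{3}}{3} \approx 45165.0$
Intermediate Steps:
$Q{\left(v,x \right)} = \frac{1}{v}$
$d{\left(z \right)} = 4 z^{2}$ ($d{\left(z \right)} = 2 z 2 z = 4 z^{2}$)
$L{\left(b \right)} = \sqrt{\frac{1}{3} + b}$ ($L{\left(b \right)} = \sqrt{b + \frac{1}{3}} = \sqrt{\frac{1}{3} + b}$)
$- 199 \left(-231 + L{\left(d{\left(Z{\left(-5 \right)} \right)} \right)}\right) = - 199 \left(-231 + \frac{\sqrt{3 + 9 \cdot 4 \cdot 2^{2}}}{3}\right) = - 199 \left(-231 + \frac{\sqrt{3 + 9 \cdot 4 \cdot 4}}{3}\right) = - 199 \left(-231 + \frac{\sqrt{3 + 9 \cdot 16}}{3}\right) = - 199 \left(-231 + \frac{\sqrt{3 + 144}}{3}\right) = - 199 \left(-231 + \frac{\sqrt{147}}{3}\right) = - 199 \left(-231 + \frac{7 \sqrt{3}}{3}\right) = 45969 - \frac{1393 \sqrt{3}}{3}$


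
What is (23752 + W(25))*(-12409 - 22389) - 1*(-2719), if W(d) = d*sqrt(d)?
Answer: -830869127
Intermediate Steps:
W(d) = d**(3/2)
(23752 + W(25))*(-12409 - 22389) - 1*(-2719) = (23752 + 25**(3/2))*(-12409 - 22389) - 1*(-2719) = (23752 + 125)*(-34798) + 2719 = 23877*(-34798) + 2719 = -830871846 + 2719 = -830869127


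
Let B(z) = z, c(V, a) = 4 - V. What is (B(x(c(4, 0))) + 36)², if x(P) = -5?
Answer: 961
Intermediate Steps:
(B(x(c(4, 0))) + 36)² = (-5 + 36)² = 31² = 961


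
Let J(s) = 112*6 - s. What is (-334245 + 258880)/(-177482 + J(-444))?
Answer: 75365/176366 ≈ 0.42732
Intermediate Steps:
J(s) = 672 - s
(-334245 + 258880)/(-177482 + J(-444)) = (-334245 + 258880)/(-177482 + (672 - 1*(-444))) = -75365/(-177482 + (672 + 444)) = -75365/(-177482 + 1116) = -75365/(-176366) = -75365*(-1/176366) = 75365/176366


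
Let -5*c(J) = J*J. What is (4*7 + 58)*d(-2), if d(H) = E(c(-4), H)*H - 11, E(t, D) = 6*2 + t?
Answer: -12298/5 ≈ -2459.6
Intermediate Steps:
c(J) = -J**2/5 (c(J) = -J*J/5 = -J**2/5)
E(t, D) = 12 + t
d(H) = -11 + 44*H/5 (d(H) = (12 - 1/5*(-4)**2)*H - 11 = (12 - 1/5*16)*H - 11 = (12 - 16/5)*H - 11 = 44*H/5 - 11 = -11 + 44*H/5)
(4*7 + 58)*d(-2) = (4*7 + 58)*(-11 + (44/5)*(-2)) = (28 + 58)*(-11 - 88/5) = 86*(-143/5) = -12298/5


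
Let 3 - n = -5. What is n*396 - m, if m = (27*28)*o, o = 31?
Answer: -20268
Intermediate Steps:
n = 8 (n = 3 - 1*(-5) = 3 + 5 = 8)
m = 23436 (m = (27*28)*31 = 756*31 = 23436)
n*396 - m = 8*396 - 1*23436 = 3168 - 23436 = -20268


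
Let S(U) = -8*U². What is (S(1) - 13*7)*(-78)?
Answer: 7722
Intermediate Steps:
(S(1) - 13*7)*(-78) = (-8*1² - 13*7)*(-78) = (-8*1 - 91)*(-78) = (-8 - 91)*(-78) = -99*(-78) = 7722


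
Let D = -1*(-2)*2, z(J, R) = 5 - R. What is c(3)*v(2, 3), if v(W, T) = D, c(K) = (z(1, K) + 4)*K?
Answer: 72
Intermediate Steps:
D = 4 (D = 2*2 = 4)
c(K) = K*(9 - K) (c(K) = ((5 - K) + 4)*K = (9 - K)*K = K*(9 - K))
v(W, T) = 4
c(3)*v(2, 3) = (3*(9 - 1*3))*4 = (3*(9 - 3))*4 = (3*6)*4 = 18*4 = 72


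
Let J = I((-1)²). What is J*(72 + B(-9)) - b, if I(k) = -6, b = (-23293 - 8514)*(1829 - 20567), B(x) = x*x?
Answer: -596000484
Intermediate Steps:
B(x) = x²
b = 595999566 (b = -31807*(-18738) = 595999566)
J = -6
J*(72 + B(-9)) - b = -6*(72 + (-9)²) - 1*595999566 = -6*(72 + 81) - 595999566 = -6*153 - 595999566 = -918 - 595999566 = -596000484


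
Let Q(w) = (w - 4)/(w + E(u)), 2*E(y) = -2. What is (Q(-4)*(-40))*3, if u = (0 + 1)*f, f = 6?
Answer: -192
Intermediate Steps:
u = 6 (u = (0 + 1)*6 = 1*6 = 6)
E(y) = -1 (E(y) = (1/2)*(-2) = -1)
Q(w) = (-4 + w)/(-1 + w) (Q(w) = (w - 4)/(w - 1) = (-4 + w)/(-1 + w))
(Q(-4)*(-40))*3 = (((-4 - 4)/(-1 - 4))*(-40))*3 = ((-8/(-5))*(-40))*3 = (-1/5*(-8)*(-40))*3 = ((8/5)*(-40))*3 = -64*3 = -192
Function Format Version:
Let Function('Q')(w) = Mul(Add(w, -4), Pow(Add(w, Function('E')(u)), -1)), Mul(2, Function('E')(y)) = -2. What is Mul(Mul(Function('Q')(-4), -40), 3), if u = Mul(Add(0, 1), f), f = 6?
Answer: -192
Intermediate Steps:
u = 6 (u = Mul(Add(0, 1), 6) = Mul(1, 6) = 6)
Function('E')(y) = -1 (Function('E')(y) = Mul(Rational(1, 2), -2) = -1)
Function('Q')(w) = Mul(Pow(Add(-1, w), -1), Add(-4, w)) (Function('Q')(w) = Mul(Add(w, -4), Pow(Add(w, -1), -1)) = Mul(Add(-4, w), Pow(Add(-1, w), -1)) = Mul(Pow(Add(-1, w), -1), Add(-4, w)))
Mul(Mul(Function('Q')(-4), -40), 3) = Mul(Mul(Mul(Pow(Add(-1, -4), -1), Add(-4, -4)), -40), 3) = Mul(Mul(Mul(Pow(-5, -1), -8), -40), 3) = Mul(Mul(Mul(Rational(-1, 5), -8), -40), 3) = Mul(Mul(Rational(8, 5), -40), 3) = Mul(-64, 3) = -192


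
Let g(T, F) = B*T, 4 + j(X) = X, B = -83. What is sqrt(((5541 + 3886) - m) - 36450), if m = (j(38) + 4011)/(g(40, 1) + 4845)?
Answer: 2*I*sqrt(628515330)/305 ≈ 164.39*I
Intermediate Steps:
j(X) = -4 + X
g(T, F) = -83*T
m = 809/305 (m = ((-4 + 38) + 4011)/(-83*40 + 4845) = (34 + 4011)/(-3320 + 4845) = 4045/1525 = 4045*(1/1525) = 809/305 ≈ 2.6525)
sqrt(((5541 + 3886) - m) - 36450) = sqrt(((5541 + 3886) - 1*809/305) - 36450) = sqrt((9427 - 809/305) - 36450) = sqrt(2874426/305 - 36450) = sqrt(-8242824/305) = 2*I*sqrt(628515330)/305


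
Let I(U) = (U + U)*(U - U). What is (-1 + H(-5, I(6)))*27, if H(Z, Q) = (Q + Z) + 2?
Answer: -108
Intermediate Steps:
I(U) = 0 (I(U) = (2*U)*0 = 0)
H(Z, Q) = 2 + Q + Z
(-1 + H(-5, I(6)))*27 = (-1 + (2 + 0 - 5))*27 = (-1 - 3)*27 = -4*27 = -108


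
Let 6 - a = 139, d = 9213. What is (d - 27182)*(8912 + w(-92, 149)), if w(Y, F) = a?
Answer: -157749851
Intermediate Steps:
a = -133 (a = 6 - 1*139 = 6 - 139 = -133)
w(Y, F) = -133
(d - 27182)*(8912 + w(-92, 149)) = (9213 - 27182)*(8912 - 133) = -17969*8779 = -157749851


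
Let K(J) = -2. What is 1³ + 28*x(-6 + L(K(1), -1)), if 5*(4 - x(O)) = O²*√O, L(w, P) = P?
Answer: 113 - 1372*I*√7/5 ≈ 113.0 - 725.99*I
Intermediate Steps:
x(O) = 4 - O^(5/2)/5 (x(O) = 4 - O²*√O/5 = 4 - O^(5/2)/5)
1³ + 28*x(-6 + L(K(1), -1)) = 1³ + 28*(4 - (-6 - 1)^(5/2)/5) = 1 + 28*(4 - 49*I*√7/5) = 1 + (112 - 1372*I*√7/5) = 113 - 1372*I*√7/5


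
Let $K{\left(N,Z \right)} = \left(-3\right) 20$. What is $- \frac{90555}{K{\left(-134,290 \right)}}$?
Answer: $\frac{6037}{4} \approx 1509.3$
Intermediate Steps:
$K{\left(N,Z \right)} = -60$
$- \frac{90555}{K{\left(-134,290 \right)}} = - \frac{90555}{-60} = \left(-90555\right) \left(- \frac{1}{60}\right) = \frac{6037}{4}$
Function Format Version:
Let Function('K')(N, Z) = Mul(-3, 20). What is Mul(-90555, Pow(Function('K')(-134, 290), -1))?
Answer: Rational(6037, 4) ≈ 1509.3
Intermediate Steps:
Function('K')(N, Z) = -60
Mul(-90555, Pow(Function('K')(-134, 290), -1)) = Mul(-90555, Pow(-60, -1)) = Mul(-90555, Rational(-1, 60)) = Rational(6037, 4)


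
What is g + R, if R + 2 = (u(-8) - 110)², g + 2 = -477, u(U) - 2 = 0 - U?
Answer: 9519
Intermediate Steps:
u(U) = 2 - U (u(U) = 2 + (0 - U) = 2 - U)
g = -479 (g = -2 - 477 = -479)
R = 9998 (R = -2 + ((2 - 1*(-8)) - 110)² = -2 + ((2 + 8) - 110)² = -2 + (10 - 110)² = -2 + (-100)² = -2 + 10000 = 9998)
g + R = -479 + 9998 = 9519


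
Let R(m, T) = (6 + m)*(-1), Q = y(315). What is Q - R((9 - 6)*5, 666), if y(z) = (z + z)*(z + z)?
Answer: 396921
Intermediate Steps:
y(z) = 4*z² (y(z) = (2*z)*(2*z) = 4*z²)
Q = 396900 (Q = 4*315² = 4*99225 = 396900)
R(m, T) = -6 - m
Q - R((9 - 6)*5, 666) = 396900 - (-6 - (9 - 6)*5) = 396900 - (-6 - 3*5) = 396900 - (-6 - 1*15) = 396900 - (-6 - 15) = 396900 - 1*(-21) = 396900 + 21 = 396921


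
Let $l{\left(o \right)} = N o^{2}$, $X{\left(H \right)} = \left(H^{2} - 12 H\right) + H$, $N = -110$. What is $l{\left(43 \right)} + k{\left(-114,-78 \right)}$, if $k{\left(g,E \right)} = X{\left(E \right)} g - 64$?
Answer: $-994842$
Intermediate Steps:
$X{\left(H \right)} = H^{2} - 11 H$
$l{\left(o \right)} = - 110 o^{2}$
$k{\left(g,E \right)} = -64 + E g \left(-11 + E\right)$ ($k{\left(g,E \right)} = E \left(-11 + E\right) g - 64 = E g \left(-11 + E\right) - 64 = -64 + E g \left(-11 + E\right)$)
$l{\left(43 \right)} + k{\left(-114,-78 \right)} = - 110 \cdot 43^{2} - \left(64 - 8892 \left(-11 - 78\right)\right) = \left(-110\right) 1849 - \left(64 - -791388\right) = -203390 - 791452 = -994842$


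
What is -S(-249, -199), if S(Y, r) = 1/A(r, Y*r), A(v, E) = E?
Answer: -1/49551 ≈ -2.0181e-5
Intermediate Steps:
S(Y, r) = 1/(Y*r)
-S(-249, -199) = -1/((-249)*(-199)) = -(-1)*(-1)/(249*199) = -1*1/49551 = -1/49551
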